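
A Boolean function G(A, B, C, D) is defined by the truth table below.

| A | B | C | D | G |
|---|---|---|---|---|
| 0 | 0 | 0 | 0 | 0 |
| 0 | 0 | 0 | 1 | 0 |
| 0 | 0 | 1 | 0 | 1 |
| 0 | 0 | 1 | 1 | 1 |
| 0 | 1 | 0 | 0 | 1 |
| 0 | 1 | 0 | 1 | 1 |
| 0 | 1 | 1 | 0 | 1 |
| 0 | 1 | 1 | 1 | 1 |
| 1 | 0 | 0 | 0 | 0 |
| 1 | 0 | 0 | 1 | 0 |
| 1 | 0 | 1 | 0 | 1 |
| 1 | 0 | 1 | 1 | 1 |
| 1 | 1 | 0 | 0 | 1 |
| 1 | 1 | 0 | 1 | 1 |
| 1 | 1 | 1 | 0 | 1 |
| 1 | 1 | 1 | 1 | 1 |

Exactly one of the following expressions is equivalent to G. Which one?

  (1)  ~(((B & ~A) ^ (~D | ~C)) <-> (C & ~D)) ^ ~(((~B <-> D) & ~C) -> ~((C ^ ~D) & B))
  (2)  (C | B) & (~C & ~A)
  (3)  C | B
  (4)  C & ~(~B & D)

3

(1) fails at (0,0,0,0): the formula yields 1, G is 0.
(2) fails at (0,0,1,0): the formula yields 0, G is 1.
(4) fails at (0,0,1,1): the formula yields 0, G is 1.
Only (3) survives; checking it on all 16 rows confirms it matches G.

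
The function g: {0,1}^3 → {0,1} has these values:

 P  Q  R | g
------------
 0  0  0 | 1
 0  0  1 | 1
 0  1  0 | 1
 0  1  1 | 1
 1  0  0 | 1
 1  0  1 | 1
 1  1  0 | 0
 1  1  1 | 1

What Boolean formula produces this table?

g is 0 on exactly one input, (1,1,0), whose minterm is P·Q·¬R. So g is the negation of that single conjunction.

g(P, Q, R) = ((P · Q) · R')'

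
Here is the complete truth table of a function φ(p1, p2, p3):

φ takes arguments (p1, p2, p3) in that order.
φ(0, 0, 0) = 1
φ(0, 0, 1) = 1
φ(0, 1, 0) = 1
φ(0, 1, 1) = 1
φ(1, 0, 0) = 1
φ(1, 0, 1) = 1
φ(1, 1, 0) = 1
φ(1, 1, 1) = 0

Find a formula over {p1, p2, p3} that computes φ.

φ(p1, p2, p3) = ((p1 · p2) · p3)'

The output is 0 only when every input is 1 — NAND of all inputs.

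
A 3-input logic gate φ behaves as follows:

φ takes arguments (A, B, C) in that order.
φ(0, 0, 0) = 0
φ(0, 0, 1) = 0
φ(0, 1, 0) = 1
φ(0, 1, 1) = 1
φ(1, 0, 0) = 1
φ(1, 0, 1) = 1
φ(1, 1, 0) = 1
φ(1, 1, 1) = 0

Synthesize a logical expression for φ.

φ is 0 on only 3 rows — (0,0,0), (0,0,1), (1,1,1). Writing each as a minterm (¬A·¬B·¬C, ¬A·¬B·C, A·B·C) and OR-ing them characterizes exactly where φ=0, so φ is the negation of that disjunction.

φ(A, B, C) = NOT ((((NOT A AND NOT B) AND NOT C) OR ((NOT A AND NOT B) AND C)) OR ((A AND B) AND C))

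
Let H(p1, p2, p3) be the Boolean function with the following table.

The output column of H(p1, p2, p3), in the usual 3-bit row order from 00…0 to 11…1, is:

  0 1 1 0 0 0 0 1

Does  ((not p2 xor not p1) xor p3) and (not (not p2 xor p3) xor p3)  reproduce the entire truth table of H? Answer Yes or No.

Evaluate ((not p2 xor not p1) xor p3) and (not (not p2 xor p3) xor p3) on each row and compare to H:
  p1=0, p2=0, p3=0: formula gives 0, H = 0 ✓
  p1=0, p2=0, p3=1: formula gives 0, but H = 1 ✗
Since they disagree at (0,0,1), the expression is not a correct formula for H.

No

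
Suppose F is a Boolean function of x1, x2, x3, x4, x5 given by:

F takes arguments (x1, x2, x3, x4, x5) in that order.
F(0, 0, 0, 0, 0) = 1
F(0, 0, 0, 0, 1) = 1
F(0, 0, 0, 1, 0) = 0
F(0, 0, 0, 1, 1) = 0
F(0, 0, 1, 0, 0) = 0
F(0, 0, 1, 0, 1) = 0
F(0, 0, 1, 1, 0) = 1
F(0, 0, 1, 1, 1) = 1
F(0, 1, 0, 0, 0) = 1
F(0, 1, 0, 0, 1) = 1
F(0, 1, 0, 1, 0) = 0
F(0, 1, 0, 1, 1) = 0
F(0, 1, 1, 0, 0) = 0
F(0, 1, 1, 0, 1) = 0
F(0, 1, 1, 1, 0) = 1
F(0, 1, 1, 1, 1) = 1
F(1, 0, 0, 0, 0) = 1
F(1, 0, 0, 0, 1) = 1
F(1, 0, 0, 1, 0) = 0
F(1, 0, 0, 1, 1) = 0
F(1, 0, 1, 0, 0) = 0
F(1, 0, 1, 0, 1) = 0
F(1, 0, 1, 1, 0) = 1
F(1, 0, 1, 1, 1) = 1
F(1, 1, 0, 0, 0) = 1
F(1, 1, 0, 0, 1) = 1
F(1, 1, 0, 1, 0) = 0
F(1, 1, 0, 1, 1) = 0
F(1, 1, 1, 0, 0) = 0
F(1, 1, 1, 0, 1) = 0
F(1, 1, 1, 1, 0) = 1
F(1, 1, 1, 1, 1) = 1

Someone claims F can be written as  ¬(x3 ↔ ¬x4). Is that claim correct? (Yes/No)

Yes

Evaluate ¬(x3 ↔ ¬x4) on each row and compare to F:
  x1=0, x2=0, x3=0, x4=0, x5=0: formula gives 1, F = 1 ✓
  x1=0, x2=0, x3=0, x4=0, x5=1: formula gives 1, F = 1 ✓
  x1=0, x2=0, x3=0, x4=1, x5=0: formula gives 0, F = 0 ✓
  x1=0, x2=0, x3=0, x4=1, x5=1: formula gives 0, F = 0 ✓
  … (the remaining 28 rows also agree.)
No disagreement on any input; they are logically equivalent.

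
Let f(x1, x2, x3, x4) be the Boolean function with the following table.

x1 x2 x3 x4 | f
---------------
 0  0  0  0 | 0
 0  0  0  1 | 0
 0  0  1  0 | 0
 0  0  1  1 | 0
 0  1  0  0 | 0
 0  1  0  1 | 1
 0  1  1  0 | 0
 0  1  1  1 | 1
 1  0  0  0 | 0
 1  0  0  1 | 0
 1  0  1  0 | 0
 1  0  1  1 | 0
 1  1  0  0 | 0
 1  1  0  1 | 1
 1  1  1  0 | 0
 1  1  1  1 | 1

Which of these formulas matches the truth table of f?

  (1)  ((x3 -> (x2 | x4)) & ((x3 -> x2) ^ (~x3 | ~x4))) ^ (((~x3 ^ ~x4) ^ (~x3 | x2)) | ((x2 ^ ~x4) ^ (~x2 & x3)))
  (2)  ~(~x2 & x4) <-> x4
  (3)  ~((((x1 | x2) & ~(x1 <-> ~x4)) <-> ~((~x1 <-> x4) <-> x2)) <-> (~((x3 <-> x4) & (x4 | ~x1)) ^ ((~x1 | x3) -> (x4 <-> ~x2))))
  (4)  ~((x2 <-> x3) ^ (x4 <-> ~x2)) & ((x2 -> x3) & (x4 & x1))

(1) disagrees with f on (0,0,0,0) (formula → 1, table → 0); rule it out.
(3) disagrees with f on (0,0,0,0) (formula → 1, table → 0); rule it out.
(4) disagrees with f on (0,1,0,1) (formula → 0, table → 1); rule it out.
That leaves (2). Evaluating it on every row reproduces the table of f exactly.

2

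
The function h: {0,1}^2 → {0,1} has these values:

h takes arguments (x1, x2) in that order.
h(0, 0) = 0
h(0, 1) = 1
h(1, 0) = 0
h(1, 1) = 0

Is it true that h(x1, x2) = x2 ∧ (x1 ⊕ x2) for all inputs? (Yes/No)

Yes

Evaluate x2 ∧ (x1 ⊕ x2) on each row and compare to h:
  x1=0, x2=0: formula gives 0, h = 0 ✓
  x1=0, x2=1: formula gives 1, h = 1 ✓
  x1=1, x2=0: formula gives 0, h = 0 ✓
  x1=1, x2=1: formula gives 0, h = 0 ✓
All 4 rows match — the expression computes h exactly.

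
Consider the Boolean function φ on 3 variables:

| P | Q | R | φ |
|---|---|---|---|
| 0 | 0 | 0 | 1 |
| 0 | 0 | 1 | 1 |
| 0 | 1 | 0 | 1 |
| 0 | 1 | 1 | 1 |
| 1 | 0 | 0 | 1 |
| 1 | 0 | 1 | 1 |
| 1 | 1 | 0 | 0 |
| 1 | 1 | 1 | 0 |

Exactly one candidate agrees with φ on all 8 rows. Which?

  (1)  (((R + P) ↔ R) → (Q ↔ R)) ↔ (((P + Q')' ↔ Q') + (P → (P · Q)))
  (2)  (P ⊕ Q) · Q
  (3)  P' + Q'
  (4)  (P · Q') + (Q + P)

(1) disagrees with φ on (0,0,1) (formula → 0, table → 1); rule it out.
(2) disagrees with φ on (0,0,0) (formula → 0, table → 1); rule it out.
(4) disagrees with φ on (0,0,0) (formula → 0, table → 1); rule it out.
Only (3) survives; checking it on all 8 rows confirms it matches φ.

3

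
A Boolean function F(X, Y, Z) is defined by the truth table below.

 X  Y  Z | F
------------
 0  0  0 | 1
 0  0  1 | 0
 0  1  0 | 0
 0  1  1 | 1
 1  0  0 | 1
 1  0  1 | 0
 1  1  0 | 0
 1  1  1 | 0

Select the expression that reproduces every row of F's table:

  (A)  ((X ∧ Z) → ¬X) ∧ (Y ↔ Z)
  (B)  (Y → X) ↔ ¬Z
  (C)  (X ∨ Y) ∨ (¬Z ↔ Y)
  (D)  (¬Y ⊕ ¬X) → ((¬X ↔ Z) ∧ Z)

(B): at (1,1,0) it gives 1, but F = 0 — eliminated.
(C): at (0,0,0) it gives 0, but F = 1 — eliminated.
(D): at (0,0,1) it gives 1, but F = 0 — eliminated.
Only (A) survives; checking it on all 8 rows confirms it matches F.

A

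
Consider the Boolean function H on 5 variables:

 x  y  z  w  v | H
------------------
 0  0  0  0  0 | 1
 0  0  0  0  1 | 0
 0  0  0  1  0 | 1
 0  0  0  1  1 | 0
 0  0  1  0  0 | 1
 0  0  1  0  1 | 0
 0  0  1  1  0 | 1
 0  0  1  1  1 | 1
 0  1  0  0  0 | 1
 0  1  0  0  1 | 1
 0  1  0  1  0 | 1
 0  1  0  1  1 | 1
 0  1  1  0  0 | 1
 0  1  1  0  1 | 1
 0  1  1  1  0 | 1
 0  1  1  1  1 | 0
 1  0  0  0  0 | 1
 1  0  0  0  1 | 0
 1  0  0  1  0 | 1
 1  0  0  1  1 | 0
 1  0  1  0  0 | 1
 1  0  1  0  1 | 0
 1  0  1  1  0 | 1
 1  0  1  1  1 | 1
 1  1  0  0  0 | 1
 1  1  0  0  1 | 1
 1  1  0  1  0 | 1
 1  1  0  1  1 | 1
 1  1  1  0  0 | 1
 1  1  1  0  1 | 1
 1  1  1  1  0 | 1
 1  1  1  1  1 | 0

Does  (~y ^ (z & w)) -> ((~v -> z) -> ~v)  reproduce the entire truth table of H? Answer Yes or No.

Check the formula against H row by row:
  x=0, y=0, z=0, w=0, v=0: formula gives 1, H = 1 ✓
  x=0, y=0, z=0, w=0, v=1: formula gives 0, H = 0 ✓
  x=0, y=0, z=0, w=1, v=0: formula gives 1, H = 1 ✓
  x=0, y=0, z=0, w=1, v=1: formula gives 0, H = 0 ✓
  … (the remaining 28 rows also agree.)
Every row agrees, so the formula is equivalent.

Yes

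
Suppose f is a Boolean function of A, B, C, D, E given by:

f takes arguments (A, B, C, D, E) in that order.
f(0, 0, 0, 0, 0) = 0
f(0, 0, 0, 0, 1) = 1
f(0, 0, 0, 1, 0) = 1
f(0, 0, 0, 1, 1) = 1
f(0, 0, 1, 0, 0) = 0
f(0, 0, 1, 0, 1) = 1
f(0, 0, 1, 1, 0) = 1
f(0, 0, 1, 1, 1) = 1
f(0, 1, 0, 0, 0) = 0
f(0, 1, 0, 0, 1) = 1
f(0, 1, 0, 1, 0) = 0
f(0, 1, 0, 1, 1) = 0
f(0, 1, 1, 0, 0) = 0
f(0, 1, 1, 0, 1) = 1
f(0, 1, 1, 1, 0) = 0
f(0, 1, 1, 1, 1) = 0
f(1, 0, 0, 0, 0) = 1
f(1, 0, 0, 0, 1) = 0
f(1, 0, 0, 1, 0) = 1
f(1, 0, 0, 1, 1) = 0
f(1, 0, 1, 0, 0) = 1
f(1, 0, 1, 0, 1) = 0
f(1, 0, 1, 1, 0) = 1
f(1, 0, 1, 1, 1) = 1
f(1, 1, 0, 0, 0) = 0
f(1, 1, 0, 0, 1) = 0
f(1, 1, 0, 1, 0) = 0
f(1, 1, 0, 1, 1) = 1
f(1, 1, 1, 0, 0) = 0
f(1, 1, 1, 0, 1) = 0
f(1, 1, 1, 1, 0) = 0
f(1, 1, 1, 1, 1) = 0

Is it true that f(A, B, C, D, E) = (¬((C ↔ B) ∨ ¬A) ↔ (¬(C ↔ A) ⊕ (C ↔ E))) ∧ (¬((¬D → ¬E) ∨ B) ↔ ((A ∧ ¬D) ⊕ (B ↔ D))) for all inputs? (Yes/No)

No

Test each input against both f and the formula:
  A=0, B=0, C=0, D=0, E=0: formula gives 0, f = 0 ✓
  A=0, B=0, C=0, D=0, E=1: formula gives 1, f = 1 ✓
  A=0, B=0, C=0, D=1, E=0: formula gives 0, but f = 1 ✗
A single disagreement suffices: at (0,0,0,1,0) they differ, so the formula does not compute f.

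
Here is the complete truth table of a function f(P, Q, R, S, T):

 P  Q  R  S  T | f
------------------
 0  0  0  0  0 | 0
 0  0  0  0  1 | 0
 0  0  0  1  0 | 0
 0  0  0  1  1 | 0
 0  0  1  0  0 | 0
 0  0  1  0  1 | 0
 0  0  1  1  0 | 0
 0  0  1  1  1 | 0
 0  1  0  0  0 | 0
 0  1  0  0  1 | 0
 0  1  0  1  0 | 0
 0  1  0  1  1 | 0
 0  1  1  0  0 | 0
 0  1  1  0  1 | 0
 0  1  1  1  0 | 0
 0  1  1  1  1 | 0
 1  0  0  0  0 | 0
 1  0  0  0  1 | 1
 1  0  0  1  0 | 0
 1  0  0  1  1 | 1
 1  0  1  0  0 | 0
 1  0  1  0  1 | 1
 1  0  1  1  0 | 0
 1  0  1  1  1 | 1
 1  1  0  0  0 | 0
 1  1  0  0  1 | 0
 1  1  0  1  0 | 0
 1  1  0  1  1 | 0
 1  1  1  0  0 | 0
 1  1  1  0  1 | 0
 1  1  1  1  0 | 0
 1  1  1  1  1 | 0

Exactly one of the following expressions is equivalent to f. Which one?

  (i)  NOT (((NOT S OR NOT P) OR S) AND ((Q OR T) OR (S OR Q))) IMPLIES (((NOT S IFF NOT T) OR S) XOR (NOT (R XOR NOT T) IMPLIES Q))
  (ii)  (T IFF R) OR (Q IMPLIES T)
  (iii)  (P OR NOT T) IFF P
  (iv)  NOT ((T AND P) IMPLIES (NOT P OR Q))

iv

(i) fails at (0,0,0,0,1): the formula yields 1, f is 0.
(ii) fails at (0,0,0,0,0): the formula yields 1, f is 0.
(iii) fails at (0,0,0,0,1): the formula yields 1, f is 0.
(iv) is the remaining candidate, and it agrees with f on all 32 inputs.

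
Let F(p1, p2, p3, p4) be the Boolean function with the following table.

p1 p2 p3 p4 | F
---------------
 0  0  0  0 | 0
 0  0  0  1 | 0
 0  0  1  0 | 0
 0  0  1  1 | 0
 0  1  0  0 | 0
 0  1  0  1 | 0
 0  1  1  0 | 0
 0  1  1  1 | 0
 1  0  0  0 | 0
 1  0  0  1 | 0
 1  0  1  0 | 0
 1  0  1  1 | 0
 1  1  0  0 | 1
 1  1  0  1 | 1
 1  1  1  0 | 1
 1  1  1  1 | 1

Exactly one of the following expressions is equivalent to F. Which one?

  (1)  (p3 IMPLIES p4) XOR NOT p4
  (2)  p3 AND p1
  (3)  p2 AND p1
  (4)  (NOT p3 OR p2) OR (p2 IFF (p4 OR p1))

(1): at (0,0,0,1) it gives 1, but F = 0 — eliminated.
(2): at (1,0,1,0) it gives 1, but F = 0 — eliminated.
(4): at (0,0,0,0) it gives 1, but F = 0 — eliminated.
That leaves (3). Evaluating it on every row reproduces the table of F exactly.

3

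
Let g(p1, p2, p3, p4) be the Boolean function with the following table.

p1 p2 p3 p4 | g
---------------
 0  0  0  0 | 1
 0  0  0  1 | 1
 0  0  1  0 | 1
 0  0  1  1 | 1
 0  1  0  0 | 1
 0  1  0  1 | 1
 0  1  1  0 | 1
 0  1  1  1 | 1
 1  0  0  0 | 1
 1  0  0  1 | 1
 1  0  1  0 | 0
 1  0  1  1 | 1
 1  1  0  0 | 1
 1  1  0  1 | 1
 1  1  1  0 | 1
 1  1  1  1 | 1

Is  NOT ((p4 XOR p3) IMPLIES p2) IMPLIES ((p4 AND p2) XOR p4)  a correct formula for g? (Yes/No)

No

Evaluate NOT ((p4 XOR p3) IMPLIES p2) IMPLIES ((p4 AND p2) XOR p4) on each row and compare to g:
  p1=0, p2=0, p3=0, p4=0: formula gives 1, g = 1 ✓
  p1=0, p2=0, p3=0, p4=1: formula gives 1, g = 1 ✓
  p1=0, p2=0, p3=1, p4=0: formula gives 0, but g = 1 ✗
A single disagreement suffices: at (0,0,1,0) they differ, so the formula does not compute g.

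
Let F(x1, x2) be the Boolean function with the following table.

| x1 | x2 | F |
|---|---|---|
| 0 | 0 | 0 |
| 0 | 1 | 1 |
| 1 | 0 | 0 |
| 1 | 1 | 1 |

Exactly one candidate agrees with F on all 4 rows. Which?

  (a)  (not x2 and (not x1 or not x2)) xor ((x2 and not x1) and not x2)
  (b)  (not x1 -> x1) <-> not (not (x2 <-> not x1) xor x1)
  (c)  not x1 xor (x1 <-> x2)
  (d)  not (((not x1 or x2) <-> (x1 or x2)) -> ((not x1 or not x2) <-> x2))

(a): at (0,0) it gives 1, but F = 0 — eliminated.
(b): at (0,0) it gives 1, but F = 0 — eliminated.
(d): at (0,1) it gives 0, but F = 1 — eliminated.
That leaves (c). Evaluating it on every row reproduces the table of F exactly.

c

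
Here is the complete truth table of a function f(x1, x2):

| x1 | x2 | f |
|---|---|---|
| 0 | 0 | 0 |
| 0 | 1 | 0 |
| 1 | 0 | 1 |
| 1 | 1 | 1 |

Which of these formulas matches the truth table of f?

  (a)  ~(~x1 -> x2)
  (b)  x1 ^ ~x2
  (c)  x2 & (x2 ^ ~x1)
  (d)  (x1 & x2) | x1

d

(a) disagrees with f on (0,0) (formula → 1, table → 0); rule it out.
(b) disagrees with f on (0,0) (formula → 1, table → 0); rule it out.
(c) disagrees with f on (1,0) (formula → 0, table → 1); rule it out.
That leaves (d). Evaluating it on every row reproduces the table of f exactly.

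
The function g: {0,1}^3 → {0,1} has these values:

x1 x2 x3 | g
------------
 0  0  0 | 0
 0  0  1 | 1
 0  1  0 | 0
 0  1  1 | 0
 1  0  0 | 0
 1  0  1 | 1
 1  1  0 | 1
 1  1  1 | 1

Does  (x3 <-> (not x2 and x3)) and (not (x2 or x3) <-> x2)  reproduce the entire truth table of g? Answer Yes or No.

Check the formula against g row by row:
  x1=0, x2=0, x3=0: formula gives 0, g = 0 ✓
  x1=0, x2=0, x3=1: formula gives 1, g = 1 ✓
  x1=0, x2=1, x3=0: formula gives 0, g = 0 ✓
  x1=0, x2=1, x3=1: formula gives 0, g = 0 ✓
  x1=1, x2=0, x3=0: formula gives 0, g = 0 ✓
  …
  x1=1, x2=1, x3=0: formula gives 0, but g = 1 ✗
Since they disagree at (1,1,0), the expression is not a correct formula for g.

No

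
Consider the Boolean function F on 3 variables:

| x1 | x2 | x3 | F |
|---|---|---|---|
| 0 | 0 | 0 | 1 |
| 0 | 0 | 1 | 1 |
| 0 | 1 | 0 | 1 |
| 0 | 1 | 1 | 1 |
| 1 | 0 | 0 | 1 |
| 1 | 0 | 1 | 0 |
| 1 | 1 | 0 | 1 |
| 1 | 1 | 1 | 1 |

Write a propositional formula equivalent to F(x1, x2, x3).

F is 0 on exactly one input, (1,0,1), whose minterm is x1·¬x2·x3. So F is the negation of that single conjunction.

F(x1, x2, x3) = ~((x1 & ~x2) & x3)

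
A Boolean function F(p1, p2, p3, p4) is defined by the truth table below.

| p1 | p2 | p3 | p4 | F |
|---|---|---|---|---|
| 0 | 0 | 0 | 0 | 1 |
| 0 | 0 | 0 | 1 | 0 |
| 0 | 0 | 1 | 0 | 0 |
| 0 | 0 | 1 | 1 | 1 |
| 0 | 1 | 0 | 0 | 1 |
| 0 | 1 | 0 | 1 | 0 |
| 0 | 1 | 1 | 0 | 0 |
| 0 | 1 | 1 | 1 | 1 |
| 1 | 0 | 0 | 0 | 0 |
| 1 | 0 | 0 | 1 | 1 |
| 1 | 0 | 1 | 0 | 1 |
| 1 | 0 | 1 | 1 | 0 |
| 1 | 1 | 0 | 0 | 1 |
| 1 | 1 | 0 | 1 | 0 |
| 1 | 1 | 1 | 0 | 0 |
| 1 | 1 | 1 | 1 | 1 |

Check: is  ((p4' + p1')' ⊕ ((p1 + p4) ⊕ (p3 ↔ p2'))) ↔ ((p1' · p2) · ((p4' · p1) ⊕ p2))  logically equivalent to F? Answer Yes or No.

Yes

Test each input against both F and the formula:
  p1=0, p2=0, p3=0, p4=0: formula gives 1, F = 1 ✓
  p1=0, p2=0, p3=0, p4=1: formula gives 0, F = 0 ✓
  p1=0, p2=0, p3=1, p4=0: formula gives 0, F = 0 ✓
  p1=0, p2=0, p3=1, p4=1: formula gives 1, F = 1 ✓
  …and likewise for the remaining 12 rows.
No disagreement on any input; they are logically equivalent.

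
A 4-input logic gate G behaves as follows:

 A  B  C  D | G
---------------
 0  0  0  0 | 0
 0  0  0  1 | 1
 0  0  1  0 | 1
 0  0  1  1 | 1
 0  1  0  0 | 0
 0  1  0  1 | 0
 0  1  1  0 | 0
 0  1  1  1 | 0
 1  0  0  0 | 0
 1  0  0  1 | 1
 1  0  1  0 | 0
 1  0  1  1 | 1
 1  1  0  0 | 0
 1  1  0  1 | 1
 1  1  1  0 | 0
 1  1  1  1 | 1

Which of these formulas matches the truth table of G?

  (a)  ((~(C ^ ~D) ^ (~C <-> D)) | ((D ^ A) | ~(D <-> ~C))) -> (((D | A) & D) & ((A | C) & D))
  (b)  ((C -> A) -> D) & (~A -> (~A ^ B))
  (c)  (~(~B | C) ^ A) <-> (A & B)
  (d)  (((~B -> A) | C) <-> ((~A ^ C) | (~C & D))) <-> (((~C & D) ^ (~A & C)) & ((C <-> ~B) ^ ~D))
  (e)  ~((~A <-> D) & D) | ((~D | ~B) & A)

(a) fails at (0,0,0,1): the formula yields 0, G is 1.
(c) fails at (0,0,0,0): the formula yields 1, G is 0.
(d) fails at (0,0,0,0): the formula yields 1, G is 0.
(e) fails at (0,0,0,0): the formula yields 1, G is 0.
That leaves (b). Evaluating it on every row reproduces the table of G exactly.

b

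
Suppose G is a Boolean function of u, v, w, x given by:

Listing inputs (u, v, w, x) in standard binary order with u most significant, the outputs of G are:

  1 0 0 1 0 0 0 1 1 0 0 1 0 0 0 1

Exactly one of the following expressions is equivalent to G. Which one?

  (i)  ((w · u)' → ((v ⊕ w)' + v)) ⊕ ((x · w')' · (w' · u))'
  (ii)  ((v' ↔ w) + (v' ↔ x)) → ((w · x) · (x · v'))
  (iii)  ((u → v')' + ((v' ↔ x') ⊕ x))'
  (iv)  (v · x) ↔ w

ii

(i) fails at (0,0,0,0): the formula yields 0, G is 1.
(iii) fails at (0,0,0,0): the formula yields 0, G is 1.
(iv) fails at (0,0,0,1): the formula yields 1, G is 0.
That leaves (ii). Evaluating it on every row reproduces the table of G exactly.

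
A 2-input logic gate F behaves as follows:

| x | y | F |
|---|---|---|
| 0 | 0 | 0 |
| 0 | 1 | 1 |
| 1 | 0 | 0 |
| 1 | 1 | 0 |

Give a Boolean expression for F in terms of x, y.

F(x, y) = x' · y

1 only at (0,1): NOT x AND y.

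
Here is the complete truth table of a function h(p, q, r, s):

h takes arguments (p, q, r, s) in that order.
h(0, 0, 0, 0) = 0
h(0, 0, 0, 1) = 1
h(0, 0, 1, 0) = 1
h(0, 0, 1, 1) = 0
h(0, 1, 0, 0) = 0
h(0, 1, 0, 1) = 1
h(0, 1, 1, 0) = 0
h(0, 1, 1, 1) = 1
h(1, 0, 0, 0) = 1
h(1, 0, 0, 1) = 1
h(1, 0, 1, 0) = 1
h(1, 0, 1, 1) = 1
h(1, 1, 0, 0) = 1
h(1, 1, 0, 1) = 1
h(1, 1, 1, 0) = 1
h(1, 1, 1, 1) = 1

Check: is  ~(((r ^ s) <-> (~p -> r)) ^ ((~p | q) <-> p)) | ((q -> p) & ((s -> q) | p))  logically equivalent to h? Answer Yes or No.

Evaluate ~(((r ^ s) <-> (~p -> r)) ^ ((~p | q) <-> p)) | ((q -> p) & ((s -> q) | p)) on each row and compare to h:
  p=0, q=0, r=0, s=0: formula gives 1, but h = 0 ✗
Since they disagree at (0,0,0,0), the expression is not a correct formula for h.

No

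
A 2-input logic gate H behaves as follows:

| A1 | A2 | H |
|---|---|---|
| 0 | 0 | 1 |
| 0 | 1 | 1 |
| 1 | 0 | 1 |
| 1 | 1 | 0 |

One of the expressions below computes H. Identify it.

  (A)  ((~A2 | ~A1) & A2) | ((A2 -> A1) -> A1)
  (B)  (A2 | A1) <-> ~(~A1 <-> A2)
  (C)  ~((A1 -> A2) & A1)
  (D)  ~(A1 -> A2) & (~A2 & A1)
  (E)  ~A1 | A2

(A) disagrees with H on (0,0) (formula → 0, table → 1); rule it out.
(B) disagrees with H on (0,0) (formula → 0, table → 1); rule it out.
(D) disagrees with H on (0,0) (formula → 0, table → 1); rule it out.
(E) disagrees with H on (1,0) (formula → 0, table → 1); rule it out.
That leaves (C). Evaluating it on every row reproduces the table of H exactly.

C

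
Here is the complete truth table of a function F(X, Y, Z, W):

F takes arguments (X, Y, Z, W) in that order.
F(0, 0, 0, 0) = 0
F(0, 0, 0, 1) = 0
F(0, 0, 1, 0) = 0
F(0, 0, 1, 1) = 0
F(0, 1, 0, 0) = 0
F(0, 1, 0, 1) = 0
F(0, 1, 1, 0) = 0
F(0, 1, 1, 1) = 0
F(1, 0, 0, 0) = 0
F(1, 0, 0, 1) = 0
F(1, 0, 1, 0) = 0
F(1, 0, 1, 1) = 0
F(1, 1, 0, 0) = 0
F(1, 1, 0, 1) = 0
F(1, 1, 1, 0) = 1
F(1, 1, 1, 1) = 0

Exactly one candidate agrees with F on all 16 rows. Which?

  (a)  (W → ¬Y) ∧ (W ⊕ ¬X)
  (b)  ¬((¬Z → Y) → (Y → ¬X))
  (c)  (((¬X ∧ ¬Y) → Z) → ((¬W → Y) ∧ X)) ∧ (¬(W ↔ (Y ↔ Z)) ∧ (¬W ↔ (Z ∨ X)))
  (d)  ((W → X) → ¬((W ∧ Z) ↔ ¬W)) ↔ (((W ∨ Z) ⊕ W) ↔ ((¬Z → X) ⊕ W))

c

(a): at (0,0,0,0) it gives 1, but F = 0 — eliminated.
(b): at (1,1,0,0) it gives 1, but F = 0 — eliminated.
(d): at (0,0,0,0) it gives 1, but F = 0 — eliminated.
(c) is the remaining candidate, and it agrees with F on all 16 inputs.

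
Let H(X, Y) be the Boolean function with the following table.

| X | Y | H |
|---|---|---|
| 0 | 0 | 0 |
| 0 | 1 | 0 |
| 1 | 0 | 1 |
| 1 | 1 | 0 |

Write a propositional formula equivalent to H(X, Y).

1 only at (1,0): X AND NOT Y.

H(X, Y) = X & ~Y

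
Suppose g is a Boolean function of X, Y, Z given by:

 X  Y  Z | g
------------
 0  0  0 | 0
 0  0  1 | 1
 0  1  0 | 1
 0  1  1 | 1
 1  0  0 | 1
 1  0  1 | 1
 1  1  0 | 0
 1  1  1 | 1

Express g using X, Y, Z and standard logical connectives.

There are just 2 zero rows: (0,0,0), (1,1,0). Their minterms are ¬X·¬Y·¬Z, X·Y·¬Z; the OR of those covers precisely the 0-outputs, and negating it yields g.

g(X, Y, Z) = (((X' · Y') · Z') + ((X · Y) · Z'))'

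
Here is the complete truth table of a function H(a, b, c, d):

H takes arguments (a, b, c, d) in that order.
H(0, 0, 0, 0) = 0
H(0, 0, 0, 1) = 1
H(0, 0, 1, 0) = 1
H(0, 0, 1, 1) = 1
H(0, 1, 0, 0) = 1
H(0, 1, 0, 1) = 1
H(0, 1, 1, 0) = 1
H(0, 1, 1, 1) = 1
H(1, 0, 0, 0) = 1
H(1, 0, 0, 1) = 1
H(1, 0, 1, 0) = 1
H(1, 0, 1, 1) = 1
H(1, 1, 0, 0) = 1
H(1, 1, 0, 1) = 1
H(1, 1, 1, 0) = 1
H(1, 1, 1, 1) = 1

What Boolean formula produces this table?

The output is 1 whenever at least one input is 1 — the OR of all inputs.

H(a, b, c, d) = ((a ∨ b) ∨ c) ∨ d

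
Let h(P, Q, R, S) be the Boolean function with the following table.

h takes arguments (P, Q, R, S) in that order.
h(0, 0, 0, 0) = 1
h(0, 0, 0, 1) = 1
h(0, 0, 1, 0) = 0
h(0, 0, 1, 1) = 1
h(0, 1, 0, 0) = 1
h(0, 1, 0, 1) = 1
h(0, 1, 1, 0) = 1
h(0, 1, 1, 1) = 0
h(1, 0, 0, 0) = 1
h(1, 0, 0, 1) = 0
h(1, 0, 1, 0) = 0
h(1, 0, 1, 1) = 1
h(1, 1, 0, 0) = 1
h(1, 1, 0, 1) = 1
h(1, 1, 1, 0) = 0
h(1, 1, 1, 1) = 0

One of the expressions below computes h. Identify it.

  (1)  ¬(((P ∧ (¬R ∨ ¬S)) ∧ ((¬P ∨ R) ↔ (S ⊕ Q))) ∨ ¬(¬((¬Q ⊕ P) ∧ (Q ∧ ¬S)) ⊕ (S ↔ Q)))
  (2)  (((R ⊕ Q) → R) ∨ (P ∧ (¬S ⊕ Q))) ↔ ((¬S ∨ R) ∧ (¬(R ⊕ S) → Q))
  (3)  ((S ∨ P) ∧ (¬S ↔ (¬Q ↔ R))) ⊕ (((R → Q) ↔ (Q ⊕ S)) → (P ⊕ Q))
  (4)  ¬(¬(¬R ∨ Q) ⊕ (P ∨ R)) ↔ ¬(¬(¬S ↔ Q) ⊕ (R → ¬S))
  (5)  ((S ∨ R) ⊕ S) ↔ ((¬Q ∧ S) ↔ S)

(1) fails at (0,0,0,0): the formula yields 0, h is 1.
(2) fails at (0,0,0,0): the formula yields 0, h is 1.
(4) fails at (0,0,0,1): the formula yields 0, h is 1.
(5) fails at (0,0,0,0): the formula yields 0, h is 1.
That leaves (3). Evaluating it on every row reproduces the table of h exactly.

3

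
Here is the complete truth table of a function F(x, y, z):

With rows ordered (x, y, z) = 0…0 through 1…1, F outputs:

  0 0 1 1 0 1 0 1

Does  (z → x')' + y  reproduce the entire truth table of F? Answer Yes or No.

No

Check the formula against F row by row:
  x=0, y=0, z=0: formula gives 0, F = 0 ✓
  x=0, y=0, z=1: formula gives 0, F = 0 ✓
  x=0, y=1, z=0: formula gives 1, F = 1 ✓
  x=0, y=1, z=1: formula gives 1, F = 1 ✓
  x=1, y=0, z=0: formula gives 0, F = 0 ✓
  …
  x=1, y=1, z=0: formula gives 1, but F = 0 ✗
Since they disagree at (1,1,0), the expression is not a correct formula for F.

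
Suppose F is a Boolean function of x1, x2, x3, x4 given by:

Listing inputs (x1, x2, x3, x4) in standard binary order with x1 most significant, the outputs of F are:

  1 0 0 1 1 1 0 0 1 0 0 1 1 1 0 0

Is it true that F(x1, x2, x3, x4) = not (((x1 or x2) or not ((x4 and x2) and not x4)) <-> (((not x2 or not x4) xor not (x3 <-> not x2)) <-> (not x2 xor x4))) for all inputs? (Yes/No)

Check the formula against F row by row:
  x1=0, x2=0, x3=0, x4=0: formula gives 1, F = 1 ✓
  x1=0, x2=0, x3=0, x4=1: formula gives 0, F = 0 ✓
  x1=0, x2=0, x3=1, x4=0: formula gives 0, F = 0 ✓
  x1=0, x2=0, x3=1, x4=1: formula gives 1, F = 1 ✓
  …and likewise for the remaining 12 rows.
All 16 rows match — the expression computes F exactly.

Yes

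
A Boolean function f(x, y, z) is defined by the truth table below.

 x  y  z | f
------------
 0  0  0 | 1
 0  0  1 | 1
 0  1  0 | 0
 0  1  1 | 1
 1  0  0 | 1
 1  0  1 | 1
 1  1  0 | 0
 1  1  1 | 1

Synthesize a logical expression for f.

There are just 2 zero rows: (0,1,0), (1,1,0). Their minterms are ¬x·y·¬z, x·y·¬z; the OR of those covers precisely the 0-outputs, and negating it yields f.

f(x, y, z) = (((x' · y) · z') + ((x · y) · z'))'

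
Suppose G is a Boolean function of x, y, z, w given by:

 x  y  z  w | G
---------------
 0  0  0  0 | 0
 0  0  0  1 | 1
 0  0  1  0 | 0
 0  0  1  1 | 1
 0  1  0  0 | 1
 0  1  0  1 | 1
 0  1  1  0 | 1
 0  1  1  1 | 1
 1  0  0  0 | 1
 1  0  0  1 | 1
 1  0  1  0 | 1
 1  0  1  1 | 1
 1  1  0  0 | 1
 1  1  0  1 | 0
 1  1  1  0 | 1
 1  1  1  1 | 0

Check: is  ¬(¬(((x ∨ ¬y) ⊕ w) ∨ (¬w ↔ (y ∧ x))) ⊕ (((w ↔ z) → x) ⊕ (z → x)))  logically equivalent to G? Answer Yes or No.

Yes

Evaluate ¬(¬(((x ∨ ¬y) ⊕ w) ∨ (¬w ↔ (y ∧ x))) ⊕ (((w ↔ z) → x) ⊕ (z → x))) on each row and compare to G:
  x=0, y=0, z=0, w=0: formula gives 0, G = 0 ✓
  x=0, y=0, z=0, w=1: formula gives 1, G = 1 ✓
  x=0, y=0, z=1, w=0: formula gives 0, G = 0 ✓
  x=0, y=0, z=1, w=1: formula gives 1, G = 1 ✓
  … (the remaining 12 rows also agree.)
No disagreement on any input; they are logically equivalent.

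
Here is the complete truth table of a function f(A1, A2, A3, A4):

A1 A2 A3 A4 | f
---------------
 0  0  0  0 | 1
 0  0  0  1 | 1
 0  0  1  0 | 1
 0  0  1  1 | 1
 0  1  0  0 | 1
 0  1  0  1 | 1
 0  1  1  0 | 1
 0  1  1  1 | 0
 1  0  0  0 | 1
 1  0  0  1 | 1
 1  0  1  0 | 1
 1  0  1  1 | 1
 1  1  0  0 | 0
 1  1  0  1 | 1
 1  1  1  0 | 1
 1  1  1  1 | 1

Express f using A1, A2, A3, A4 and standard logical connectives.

The 0-rows are (0,1,1,1), (1,1,0,0). Take each as a conjunction (¬A1·A2·A3·A4, A1·A2·¬A3·¬A4), form their disjunction, and complement — that gives a formula that is 1 everywhere f is.

f(A1, A2, A3, A4) = ~((((~A1 & A2) & A3) & A4) | (((A1 & A2) & ~A3) & ~A4))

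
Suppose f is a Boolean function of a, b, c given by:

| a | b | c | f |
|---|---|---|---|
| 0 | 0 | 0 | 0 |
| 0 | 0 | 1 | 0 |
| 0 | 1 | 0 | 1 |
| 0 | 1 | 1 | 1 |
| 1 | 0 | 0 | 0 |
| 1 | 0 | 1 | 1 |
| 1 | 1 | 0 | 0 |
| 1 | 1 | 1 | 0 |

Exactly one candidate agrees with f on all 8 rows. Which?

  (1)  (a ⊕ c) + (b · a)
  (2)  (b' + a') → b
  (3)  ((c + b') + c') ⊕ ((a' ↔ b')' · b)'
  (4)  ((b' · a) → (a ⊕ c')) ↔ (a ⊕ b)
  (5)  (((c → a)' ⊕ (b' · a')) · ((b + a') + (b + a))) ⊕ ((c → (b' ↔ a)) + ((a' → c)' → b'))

4

(1) fails at (0,0,1): the formula yields 1, f is 0.
(2) fails at (1,0,1): the formula yields 0, f is 1.
(3) fails at (1,0,1): the formula yields 0, f is 1.
(5) fails at (0,0,1): the formula yields 1, f is 0.
Only (4) survives; checking it on all 8 rows confirms it matches f.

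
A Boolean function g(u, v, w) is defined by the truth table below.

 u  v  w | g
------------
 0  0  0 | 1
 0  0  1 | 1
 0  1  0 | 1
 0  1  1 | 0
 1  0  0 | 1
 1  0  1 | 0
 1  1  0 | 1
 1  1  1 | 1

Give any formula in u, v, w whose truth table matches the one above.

g(u, v, w) = NOT (((NOT u AND v) AND w) OR ((u AND NOT v) AND w))

The 0-rows are (0,1,1), (1,0,1). Take each as a conjunction (¬u·v·w, u·¬v·w), form their disjunction, and complement — that gives a formula that is 1 everywhere g is.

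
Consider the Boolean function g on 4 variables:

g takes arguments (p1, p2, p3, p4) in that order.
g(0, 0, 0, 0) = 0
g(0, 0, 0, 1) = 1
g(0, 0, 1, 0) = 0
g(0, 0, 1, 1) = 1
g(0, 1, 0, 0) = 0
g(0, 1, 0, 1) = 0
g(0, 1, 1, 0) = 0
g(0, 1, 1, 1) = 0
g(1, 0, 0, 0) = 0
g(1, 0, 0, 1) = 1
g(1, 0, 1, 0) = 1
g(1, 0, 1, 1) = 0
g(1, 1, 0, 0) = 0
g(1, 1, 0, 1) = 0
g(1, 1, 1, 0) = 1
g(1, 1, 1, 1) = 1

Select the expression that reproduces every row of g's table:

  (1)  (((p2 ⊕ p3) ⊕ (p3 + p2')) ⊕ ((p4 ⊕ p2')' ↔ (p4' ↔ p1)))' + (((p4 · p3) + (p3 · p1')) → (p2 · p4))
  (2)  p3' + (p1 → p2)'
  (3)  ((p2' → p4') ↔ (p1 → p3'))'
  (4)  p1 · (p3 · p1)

3

(1): at (0,0,0,0) it gives 1, but g = 0 — eliminated.
(2): at (0,0,0,0) it gives 1, but g = 0 — eliminated.
(4): at (0,0,0,1) it gives 0, but g = 1 — eliminated.
Only (3) survives; checking it on all 16 rows confirms it matches g.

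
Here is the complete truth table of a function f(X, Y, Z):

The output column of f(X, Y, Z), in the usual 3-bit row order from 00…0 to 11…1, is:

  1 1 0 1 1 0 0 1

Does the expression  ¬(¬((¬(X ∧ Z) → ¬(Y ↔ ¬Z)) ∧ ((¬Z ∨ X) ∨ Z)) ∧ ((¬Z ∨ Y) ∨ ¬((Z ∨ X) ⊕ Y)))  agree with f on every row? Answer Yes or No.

No

Check the formula against f row by row:
  X=0, Y=0, Z=0: formula gives 1, f = 1 ✓
  X=0, Y=0, Z=1: formula gives 1, f = 1 ✓
  X=0, Y=1, Z=0: formula gives 0, f = 0 ✓
  X=0, Y=1, Z=1: formula gives 1, f = 1 ✓
  X=1, Y=0, Z=0: formula gives 1, f = 1 ✓
  X=1, Y=0, Z=1: formula gives 1, but f = 0 ✗
A single disagreement suffices: at (1,0,1) they differ, so the formula does not compute f.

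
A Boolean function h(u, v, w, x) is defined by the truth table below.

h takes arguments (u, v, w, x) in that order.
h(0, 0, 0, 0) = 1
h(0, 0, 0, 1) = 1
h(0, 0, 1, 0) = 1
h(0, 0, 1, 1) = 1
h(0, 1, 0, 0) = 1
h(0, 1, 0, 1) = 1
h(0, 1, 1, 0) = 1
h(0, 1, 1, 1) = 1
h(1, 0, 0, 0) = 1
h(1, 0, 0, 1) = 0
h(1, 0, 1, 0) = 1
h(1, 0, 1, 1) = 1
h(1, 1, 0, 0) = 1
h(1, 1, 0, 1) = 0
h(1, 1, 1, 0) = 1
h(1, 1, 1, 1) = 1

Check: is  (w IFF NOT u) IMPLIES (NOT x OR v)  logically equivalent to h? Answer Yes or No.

Test each input against both h and the formula:
  u=0, v=0, w=0, x=0: formula gives 1, h = 1 ✓
  u=0, v=0, w=0, x=1: formula gives 1, h = 1 ✓
  u=0, v=0, w=1, x=0: formula gives 1, h = 1 ✓
  u=0, v=0, w=1, x=1: formula gives 0, but h = 1 ✗
A single disagreement suffices: at (0,0,1,1) they differ, so the formula does not compute h.

No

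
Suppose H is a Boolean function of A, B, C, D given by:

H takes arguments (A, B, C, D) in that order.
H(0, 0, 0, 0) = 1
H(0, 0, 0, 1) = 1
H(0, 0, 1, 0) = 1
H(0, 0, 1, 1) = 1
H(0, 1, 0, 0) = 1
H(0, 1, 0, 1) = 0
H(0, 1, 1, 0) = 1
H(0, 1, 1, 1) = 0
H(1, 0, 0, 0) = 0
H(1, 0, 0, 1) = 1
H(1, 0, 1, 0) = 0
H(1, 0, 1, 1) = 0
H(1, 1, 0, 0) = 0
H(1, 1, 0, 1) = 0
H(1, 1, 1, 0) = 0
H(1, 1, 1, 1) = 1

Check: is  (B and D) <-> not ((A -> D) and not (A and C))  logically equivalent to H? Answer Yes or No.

Yes

Test each input against both H and the formula:
  A=0, B=0, C=0, D=0: formula gives 1, H = 1 ✓
  A=0, B=0, C=0, D=1: formula gives 1, H = 1 ✓
  A=0, B=0, C=1, D=0: formula gives 1, H = 1 ✓
  A=0, B=0, C=1, D=1: formula gives 1, H = 1 ✓
  …and likewise for the remaining 12 rows.
Every row agrees, so the formula is equivalent.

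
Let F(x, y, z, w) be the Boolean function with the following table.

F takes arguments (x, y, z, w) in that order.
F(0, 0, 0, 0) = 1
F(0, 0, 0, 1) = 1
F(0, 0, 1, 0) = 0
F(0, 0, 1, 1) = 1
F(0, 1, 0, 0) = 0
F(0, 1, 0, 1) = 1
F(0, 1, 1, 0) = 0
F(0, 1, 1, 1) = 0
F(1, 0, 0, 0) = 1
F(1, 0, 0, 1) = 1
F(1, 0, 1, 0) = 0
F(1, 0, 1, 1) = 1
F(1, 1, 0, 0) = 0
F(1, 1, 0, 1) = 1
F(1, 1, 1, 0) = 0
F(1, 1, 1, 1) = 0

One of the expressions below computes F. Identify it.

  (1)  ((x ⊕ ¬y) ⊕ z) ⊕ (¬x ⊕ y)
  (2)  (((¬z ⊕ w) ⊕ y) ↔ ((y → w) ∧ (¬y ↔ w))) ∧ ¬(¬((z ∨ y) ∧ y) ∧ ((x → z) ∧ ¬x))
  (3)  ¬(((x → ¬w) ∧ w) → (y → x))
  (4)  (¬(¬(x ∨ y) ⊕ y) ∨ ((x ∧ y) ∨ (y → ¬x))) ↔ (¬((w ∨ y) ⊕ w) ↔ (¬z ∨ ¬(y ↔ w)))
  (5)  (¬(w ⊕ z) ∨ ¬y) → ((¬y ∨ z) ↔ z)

4

(1) disagrees with F on (0,0,0,0) (formula → 0, table → 1); rule it out.
(2) disagrees with F on (0,0,0,0) (formula → 0, table → 1); rule it out.
(3) disagrees with F on (0,0,0,0) (formula → 0, table → 1); rule it out.
(5) disagrees with F on (0,0,0,0) (formula → 0, table → 1); rule it out.
That leaves (4). Evaluating it on every row reproduces the table of F exactly.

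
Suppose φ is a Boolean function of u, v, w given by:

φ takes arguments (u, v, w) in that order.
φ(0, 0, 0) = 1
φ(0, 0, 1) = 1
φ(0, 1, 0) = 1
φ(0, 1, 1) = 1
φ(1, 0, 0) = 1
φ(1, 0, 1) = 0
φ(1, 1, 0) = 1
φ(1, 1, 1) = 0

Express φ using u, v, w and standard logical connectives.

The 0-rows are (1,0,1), (1,1,1). Take each as a conjunction (u·¬v·w, u·v·w), form their disjunction, and complement — that gives a formula that is 1 everywhere φ is.

φ(u, v, w) = NOT (((u AND NOT v) AND w) OR ((u AND v) AND w))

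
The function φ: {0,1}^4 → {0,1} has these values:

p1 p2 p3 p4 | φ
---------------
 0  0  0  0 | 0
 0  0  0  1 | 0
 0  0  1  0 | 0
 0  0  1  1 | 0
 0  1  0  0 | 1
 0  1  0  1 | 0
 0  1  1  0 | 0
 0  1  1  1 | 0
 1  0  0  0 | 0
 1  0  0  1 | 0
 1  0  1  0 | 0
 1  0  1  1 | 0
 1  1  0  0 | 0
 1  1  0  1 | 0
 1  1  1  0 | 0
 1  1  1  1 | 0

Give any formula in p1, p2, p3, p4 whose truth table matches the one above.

φ is 1 on exactly one input, (0,1,0,0), whose minterm is ¬p1·p2·¬p3·¬p4. So φ is just that conjunction.

φ(p1, p2, p3, p4) = ((¬p1 ∧ p2) ∧ ¬p3) ∧ ¬p4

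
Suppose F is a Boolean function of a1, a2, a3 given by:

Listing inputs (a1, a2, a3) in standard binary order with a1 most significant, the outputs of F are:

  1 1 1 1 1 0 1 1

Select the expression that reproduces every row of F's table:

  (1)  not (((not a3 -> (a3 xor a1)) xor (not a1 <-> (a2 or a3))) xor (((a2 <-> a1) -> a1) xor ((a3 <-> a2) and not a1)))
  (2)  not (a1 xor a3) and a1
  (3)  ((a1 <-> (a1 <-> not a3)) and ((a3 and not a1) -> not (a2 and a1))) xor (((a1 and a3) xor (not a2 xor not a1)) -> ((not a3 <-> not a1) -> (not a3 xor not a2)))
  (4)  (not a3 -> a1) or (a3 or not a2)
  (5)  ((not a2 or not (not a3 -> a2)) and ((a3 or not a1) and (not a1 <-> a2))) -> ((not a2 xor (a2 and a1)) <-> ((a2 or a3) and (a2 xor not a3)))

(1) fails at (0,0,0): the formula yields 0, F is 1.
(2) fails at (0,0,0): the formula yields 0, F is 1.
(3) fails at (0,0,0): the formula yields 0, F is 1.
(4) fails at (0,1,0): the formula yields 0, F is 1.
Only (5) survives; checking it on all 8 rows confirms it matches F.

5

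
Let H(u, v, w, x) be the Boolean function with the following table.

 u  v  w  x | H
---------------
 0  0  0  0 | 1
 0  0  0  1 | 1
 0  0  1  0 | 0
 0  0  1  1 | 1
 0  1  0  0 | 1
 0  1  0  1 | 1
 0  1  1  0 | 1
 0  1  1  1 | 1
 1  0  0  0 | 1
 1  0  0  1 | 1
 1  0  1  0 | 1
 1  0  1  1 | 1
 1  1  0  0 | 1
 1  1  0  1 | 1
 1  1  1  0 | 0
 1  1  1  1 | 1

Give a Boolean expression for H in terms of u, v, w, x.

H(u, v, w, x) = not ((((not u and not v) and w) and not x) or (((u and v) and w) and not x))

The 0-rows are (0,0,1,0), (1,1,1,0). Take each as a conjunction (¬u·¬v·w·¬x, u·v·w·¬x), form their disjunction, and complement — that gives a formula that is 1 everywhere H is.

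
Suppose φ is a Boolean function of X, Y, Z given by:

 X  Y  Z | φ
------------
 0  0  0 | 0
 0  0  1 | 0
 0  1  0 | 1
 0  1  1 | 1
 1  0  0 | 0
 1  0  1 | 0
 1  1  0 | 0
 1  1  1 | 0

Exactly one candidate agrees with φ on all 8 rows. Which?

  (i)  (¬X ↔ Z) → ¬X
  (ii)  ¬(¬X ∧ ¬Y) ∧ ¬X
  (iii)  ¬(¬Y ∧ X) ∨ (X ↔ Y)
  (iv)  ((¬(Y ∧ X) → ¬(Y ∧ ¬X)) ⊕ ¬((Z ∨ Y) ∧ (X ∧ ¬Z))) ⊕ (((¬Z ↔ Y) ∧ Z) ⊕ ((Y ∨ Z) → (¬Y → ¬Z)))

ii

(i): at (0,0,0) it gives 1, but φ = 0 — eliminated.
(iii): at (0,0,0) it gives 1, but φ = 0 — eliminated.
(iv): at (0,0,0) it gives 1, but φ = 0 — eliminated.
That leaves (ii). Evaluating it on every row reproduces the table of φ exactly.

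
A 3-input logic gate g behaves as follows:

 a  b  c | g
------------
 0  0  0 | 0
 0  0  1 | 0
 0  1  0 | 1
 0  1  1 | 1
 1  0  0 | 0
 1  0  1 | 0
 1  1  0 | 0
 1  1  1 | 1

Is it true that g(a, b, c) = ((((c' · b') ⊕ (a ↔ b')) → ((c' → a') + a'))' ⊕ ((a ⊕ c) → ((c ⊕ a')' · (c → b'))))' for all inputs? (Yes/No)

No

Check the formula against g row by row:
  a=0, b=0, c=0: formula gives 0, g = 0 ✓
  a=0, b=0, c=1: formula gives 0, g = 0 ✓
  a=0, b=1, c=0: formula gives 0, but g = 1 ✗
A single disagreement suffices: at (0,1,0) they differ, so the formula does not compute g.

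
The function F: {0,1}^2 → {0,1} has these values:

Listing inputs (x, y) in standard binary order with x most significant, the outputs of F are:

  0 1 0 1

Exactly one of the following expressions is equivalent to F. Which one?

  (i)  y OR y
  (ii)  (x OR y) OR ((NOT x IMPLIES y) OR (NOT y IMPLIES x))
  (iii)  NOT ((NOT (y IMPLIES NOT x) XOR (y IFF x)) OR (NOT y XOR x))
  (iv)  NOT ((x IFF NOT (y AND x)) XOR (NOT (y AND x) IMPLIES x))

i

(ii): at (1,0) it gives 1, but F = 0 — eliminated.
(iii): at (1,0) it gives 1, but F = 0 — eliminated.
(iv): at (0,0) it gives 1, but F = 0 — eliminated.
That leaves (i). Evaluating it on every row reproduces the table of F exactly.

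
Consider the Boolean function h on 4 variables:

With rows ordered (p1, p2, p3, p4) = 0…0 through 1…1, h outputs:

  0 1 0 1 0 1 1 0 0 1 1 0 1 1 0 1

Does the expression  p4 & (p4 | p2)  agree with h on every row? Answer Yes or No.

No

Test each input against both h and the formula:
  p1=0, p2=0, p3=0, p4=0: formula gives 0, h = 0 ✓
  p1=0, p2=0, p3=0, p4=1: formula gives 1, h = 1 ✓
  p1=0, p2=0, p3=1, p4=0: formula gives 0, h = 0 ✓
  p1=0, p2=0, p3=1, p4=1: formula gives 1, h = 1 ✓
  …
  p1=0, p2=1, p3=1, p4=0: formula gives 0, but h = 1 ✗
Row (0,1,1,0) is a counterexample, so the formula is not equivalent to h.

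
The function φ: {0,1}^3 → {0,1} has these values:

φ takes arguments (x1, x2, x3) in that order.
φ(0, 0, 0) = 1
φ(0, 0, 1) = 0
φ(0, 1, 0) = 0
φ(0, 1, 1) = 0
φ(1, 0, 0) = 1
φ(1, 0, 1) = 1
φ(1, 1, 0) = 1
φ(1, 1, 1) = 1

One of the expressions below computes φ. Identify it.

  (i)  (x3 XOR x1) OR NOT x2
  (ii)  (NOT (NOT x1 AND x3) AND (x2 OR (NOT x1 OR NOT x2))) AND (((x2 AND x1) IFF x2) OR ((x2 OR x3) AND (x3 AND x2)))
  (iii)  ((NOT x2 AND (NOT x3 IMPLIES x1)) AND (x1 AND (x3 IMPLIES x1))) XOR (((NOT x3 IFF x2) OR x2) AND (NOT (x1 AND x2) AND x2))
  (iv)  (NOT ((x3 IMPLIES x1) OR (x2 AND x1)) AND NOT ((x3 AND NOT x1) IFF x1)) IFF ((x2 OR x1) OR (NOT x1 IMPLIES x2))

ii

(i) fails at (0,0,1): the formula yields 1, φ is 0.
(iii) fails at (0,0,0): the formula yields 0, φ is 1.
(iv) fails at (0,1,1): the formula yields 1, φ is 0.
(ii) is the remaining candidate, and it agrees with φ on all 8 inputs.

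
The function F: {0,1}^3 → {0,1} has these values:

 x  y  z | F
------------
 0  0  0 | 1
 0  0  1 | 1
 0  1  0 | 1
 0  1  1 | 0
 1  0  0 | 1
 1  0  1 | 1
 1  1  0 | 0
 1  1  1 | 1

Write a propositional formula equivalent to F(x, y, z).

F(x, y, z) = ~(((~x & y) & z) | ((x & y) & ~z))

The 0-rows are (0,1,1), (1,1,0). Take each as a conjunction (¬x·y·z, x·y·¬z), form their disjunction, and complement — that gives a formula that is 1 everywhere F is.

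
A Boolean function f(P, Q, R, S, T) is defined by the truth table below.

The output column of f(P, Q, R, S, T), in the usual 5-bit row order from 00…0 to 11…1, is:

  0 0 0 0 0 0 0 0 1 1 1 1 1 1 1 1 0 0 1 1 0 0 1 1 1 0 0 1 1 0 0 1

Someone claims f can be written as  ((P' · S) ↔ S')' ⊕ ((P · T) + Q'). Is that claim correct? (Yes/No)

Test each input against both f and the formula:
  P=0, Q=0, R=0, S=0, T=0: formula gives 0, f = 0 ✓
  P=0, Q=0, R=0, S=0, T=1: formula gives 0, f = 0 ✓
  P=0, Q=0, R=0, S=1, T=0: formula gives 0, f = 0 ✓
  P=0, Q=0, R=0, S=1, T=1: formula gives 0, f = 0 ✓
  … (the remaining 28 rows also agree.)
Every row agrees, so the formula is equivalent.

Yes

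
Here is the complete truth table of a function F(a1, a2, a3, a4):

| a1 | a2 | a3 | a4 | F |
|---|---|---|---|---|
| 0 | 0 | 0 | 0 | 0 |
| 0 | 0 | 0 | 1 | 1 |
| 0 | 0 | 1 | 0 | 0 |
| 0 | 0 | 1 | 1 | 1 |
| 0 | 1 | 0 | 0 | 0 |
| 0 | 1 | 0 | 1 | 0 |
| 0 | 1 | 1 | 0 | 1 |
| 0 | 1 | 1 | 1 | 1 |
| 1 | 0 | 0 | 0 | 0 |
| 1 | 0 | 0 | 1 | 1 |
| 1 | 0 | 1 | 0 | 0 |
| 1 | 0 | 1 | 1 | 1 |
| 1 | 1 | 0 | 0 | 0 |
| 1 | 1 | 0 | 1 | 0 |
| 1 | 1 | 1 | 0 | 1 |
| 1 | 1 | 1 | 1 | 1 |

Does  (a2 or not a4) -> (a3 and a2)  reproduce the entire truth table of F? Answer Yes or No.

Test each input against both F and the formula:
  a1=0, a2=0, a3=0, a4=0: formula gives 0, F = 0 ✓
  a1=0, a2=0, a3=0, a4=1: formula gives 1, F = 1 ✓
  a1=0, a2=0, a3=1, a4=0: formula gives 0, F = 0 ✓
  a1=0, a2=0, a3=1, a4=1: formula gives 1, F = 1 ✓
  … (the remaining 12 rows also agree.)
No disagreement on any input; they are logically equivalent.

Yes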